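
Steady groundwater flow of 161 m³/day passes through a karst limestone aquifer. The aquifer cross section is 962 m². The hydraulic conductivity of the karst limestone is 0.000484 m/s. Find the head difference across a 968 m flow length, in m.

Convert K: 0.000484 m/s × 86400 = 41.82 m/day.
From Q = K·A·i, i = Q / (K·A) = 161 / (41.82 × 962.0) = 0.004002.
Head loss Δh = i · L = 0.004002 × 968 = 3.874 m.

3.87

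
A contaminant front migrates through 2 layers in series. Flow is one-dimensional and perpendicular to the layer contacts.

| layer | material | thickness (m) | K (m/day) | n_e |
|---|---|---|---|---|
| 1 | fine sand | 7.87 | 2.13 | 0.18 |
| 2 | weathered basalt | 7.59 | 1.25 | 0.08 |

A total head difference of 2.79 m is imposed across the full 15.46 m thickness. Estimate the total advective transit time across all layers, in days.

7.08

With flow normal to the layers, continuity requires the same specific discharge q through every layer.
Σ(b_i/K_i) = 7.87/2.13 + 7.59/1.25 = 9.767 d.
q = Δh / Σ(b_i/K_i) = 2.79 / 9.767 = 0.2857 m/day.
In each layer the seepage velocity is v_i = q/n_i, so the layer transit time is t_i = b_i·n_i / q:
  layer 1 (fine sand): t_1 = 7.87 × 0.18 / 0.2857 = 4.959 d
  layer 2 (weathered basalt): t_2 = 7.59 × 0.08 / 0.2857 = 2.126 d
Total t = Σ t_i = 7.085 days.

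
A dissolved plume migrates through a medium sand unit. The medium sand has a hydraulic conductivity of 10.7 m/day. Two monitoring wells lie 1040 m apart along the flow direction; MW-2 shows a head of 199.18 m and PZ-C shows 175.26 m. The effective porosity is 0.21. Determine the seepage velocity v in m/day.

1.17

Hydraulic gradient i = (199.18 − 175.26) / 1040 = 23.92 / 1040 = 0.02300.
Darcy flux q = K · i = 10.70 × 0.02300 = 0.2461 m/day.
Seepage velocity v = q / n_e = 0.2461 / 0.21 = 1.172 m/day.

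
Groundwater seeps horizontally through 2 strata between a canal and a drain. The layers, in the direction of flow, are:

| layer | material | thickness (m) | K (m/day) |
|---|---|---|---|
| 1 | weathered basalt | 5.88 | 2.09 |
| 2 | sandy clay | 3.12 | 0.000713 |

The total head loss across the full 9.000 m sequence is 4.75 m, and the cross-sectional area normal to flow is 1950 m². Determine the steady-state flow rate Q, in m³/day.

Flow is perpendicular to layering, so the layers act in series and the equivalent K is the thickness-weighted harmonic mean.
Total thickness L = 5.88 + 3.12 = 9.000 m.
Σ(b_i/K_i) = 5.88/2.09 + 3.12/0.000713 = 4379 d.
K_eq = L / Σ(b_i/K_i) = 9.000 / 4379 = 0.002055 m/day.
Q = K_eq · A · (Δh/L) = 0.002055 × 1950 × (4.75/9.000) = 2.115 m³/day.

2.12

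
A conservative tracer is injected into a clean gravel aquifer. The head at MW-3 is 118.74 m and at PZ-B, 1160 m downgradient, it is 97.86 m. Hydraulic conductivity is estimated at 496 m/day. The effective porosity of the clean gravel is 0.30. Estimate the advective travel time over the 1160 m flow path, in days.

Hydraulic gradient i = (118.74 − 97.86) / 1160 = 20.88 / 1160 = 0.01800.
Darcy flux q = K · i = 496.0 × 0.01800 = 8.928 m/day.
Seepage velocity v = q / n_e = 8.928 / 0.30 = 29.76 m/day.
Travel time t = L / v = 1160 / 29.76 = 38.98 days.

39.0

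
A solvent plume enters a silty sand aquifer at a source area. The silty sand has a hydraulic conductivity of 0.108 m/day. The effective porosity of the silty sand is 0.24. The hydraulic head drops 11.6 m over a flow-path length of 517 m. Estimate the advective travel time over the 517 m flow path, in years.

Hydraulic gradient i = Δh / L = 11.6 / 517 = 0.02244.
Darcy flux q = K · i = 0.1080 × 0.02244 = 0.002423 m/day.
Seepage velocity v = q / n_e = 0.002423 / 0.24 = 0.01010 m/day.
Travel time t = L / v = 517 / 0.01010 = 51205 days = 140.2 years.

140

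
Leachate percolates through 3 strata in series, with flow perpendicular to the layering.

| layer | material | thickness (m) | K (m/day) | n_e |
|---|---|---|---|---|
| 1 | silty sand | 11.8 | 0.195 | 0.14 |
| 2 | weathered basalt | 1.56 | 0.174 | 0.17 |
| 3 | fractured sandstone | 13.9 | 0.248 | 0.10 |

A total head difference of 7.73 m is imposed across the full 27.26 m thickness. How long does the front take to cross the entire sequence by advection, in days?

With flow normal to the layers, continuity requires the same specific discharge q through every layer.
Σ(b_i/K_i) = 11.8/0.195 + 1.56/0.174 + 13.9/0.248 = 125.5 d.
q = Δh / Σ(b_i/K_i) = 7.73 / 125.5 = 0.06158 m/day.
In each layer the seepage velocity is v_i = q/n_i, so the layer transit time is t_i = b_i·n_i / q:
  layer 1 (silty sand): t_1 = 11.8 × 0.14 / 0.06158 = 26.83 d
  layer 2 (weathered basalt): t_2 = 1.56 × 0.17 / 0.06158 = 4.307 d
  layer 3 (fractured sandstone): t_3 = 13.9 × 0.10 / 0.06158 = 22.57 d
Total t = Σ t_i = 53.71 days.

53.7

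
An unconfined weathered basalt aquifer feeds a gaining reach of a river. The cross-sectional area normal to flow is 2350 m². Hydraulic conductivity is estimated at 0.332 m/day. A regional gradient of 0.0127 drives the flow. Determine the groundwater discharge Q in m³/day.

9.91

Hydraulic gradient i = 0.0127.
Darcy's law: Q = K · A · i = 0.3320 × 2350 × 0.01270 = 9.909 m³/day.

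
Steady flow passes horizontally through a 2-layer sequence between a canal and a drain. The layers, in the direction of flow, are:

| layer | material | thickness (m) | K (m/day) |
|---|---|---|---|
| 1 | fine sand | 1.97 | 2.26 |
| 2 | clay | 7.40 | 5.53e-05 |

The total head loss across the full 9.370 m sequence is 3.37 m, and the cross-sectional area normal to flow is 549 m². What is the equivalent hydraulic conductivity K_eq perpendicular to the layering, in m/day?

7.00e-05

Flow is perpendicular to layering, so the layers act in series and the equivalent K is the thickness-weighted harmonic mean.
Total thickness L = 1.97 + 7.40 = 9.370 m.
Σ(b_i/K_i) = 1.97/2.26 + 7.40/5.53e-05 = 1.338e+05 d.
K_eq = L / Σ(b_i/K_i) = 9.370 / 1.338e+05 = 7.002e-05 m/day.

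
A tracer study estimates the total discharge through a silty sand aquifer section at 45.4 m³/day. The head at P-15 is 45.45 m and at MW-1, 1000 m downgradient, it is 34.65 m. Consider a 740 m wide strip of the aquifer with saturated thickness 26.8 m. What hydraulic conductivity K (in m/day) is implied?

0.212

Cross-sectional area A = 740 × 26.8 = 19832 m².
Hydraulic gradient i = (45.45 − 34.65) / 1000 = 10.8 / 1000 = 0.01080.
From Q = K·A·i, K = Q / (A·i) = 45.4 / (19832 × 0.01080) = 0.2120 m/day.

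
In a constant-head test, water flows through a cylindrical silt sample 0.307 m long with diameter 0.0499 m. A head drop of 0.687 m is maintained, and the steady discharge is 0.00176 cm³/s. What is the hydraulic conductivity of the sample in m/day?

0.0347

Cross-sectional area A = π·(d/2)² = π × (0.0499/2)² = 0.001956 m².
Convert discharge: 0.00176 cm³/s = 1.760e-09 m³/s.
Darcy's law rearranged: K = Q·L / (A·Δh) = 1.760e-09 × 0.307 / (0.001956 × 0.687) = 4.022e-07 m/s = 0.03475 m/day.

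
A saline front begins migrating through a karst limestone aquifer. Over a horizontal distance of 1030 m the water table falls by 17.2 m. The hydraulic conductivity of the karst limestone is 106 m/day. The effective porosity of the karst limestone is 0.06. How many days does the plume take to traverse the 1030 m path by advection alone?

Hydraulic gradient i = Δh / L = 17.2 / 1030 = 0.01670.
Darcy flux q = K · i = 106.0 × 0.01670 = 1.770 m/day.
Seepage velocity v = q / n_e = 1.770 / 0.06 = 29.50 m/day.
Travel time t = L / v = 1030 / 29.50 = 34.91 days.

34.9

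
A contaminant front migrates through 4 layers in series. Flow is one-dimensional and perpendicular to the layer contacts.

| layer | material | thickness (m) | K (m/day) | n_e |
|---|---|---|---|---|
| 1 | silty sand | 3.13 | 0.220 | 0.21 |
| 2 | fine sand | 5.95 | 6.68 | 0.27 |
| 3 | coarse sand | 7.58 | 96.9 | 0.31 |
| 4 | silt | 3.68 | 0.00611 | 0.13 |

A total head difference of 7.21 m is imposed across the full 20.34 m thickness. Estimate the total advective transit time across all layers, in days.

With flow normal to the layers, continuity requires the same specific discharge q through every layer.
Σ(b_i/K_i) = 3.13/0.220 + 5.95/6.68 + 7.58/96.9 + 3.68/0.00611 = 617.5 d.
q = Δh / Σ(b_i/K_i) = 7.21 / 617.5 = 0.01168 m/day.
In each layer the seepage velocity is v_i = q/n_i, so the layer transit time is t_i = b_i·n_i / q:
  layer 1 (silty sand): t_1 = 3.13 × 0.21 / 0.01168 = 56.29 d
  layer 2 (fine sand): t_2 = 5.95 × 0.27 / 0.01168 = 137.6 d
  layer 3 (coarse sand): t_3 = 7.58 × 0.31 / 0.01168 = 201.2 d
  layer 4 (silt): t_4 = 3.68 × 0.13 / 0.01168 = 40.97 d
Total t = Σ t_i = 436.1 days.

436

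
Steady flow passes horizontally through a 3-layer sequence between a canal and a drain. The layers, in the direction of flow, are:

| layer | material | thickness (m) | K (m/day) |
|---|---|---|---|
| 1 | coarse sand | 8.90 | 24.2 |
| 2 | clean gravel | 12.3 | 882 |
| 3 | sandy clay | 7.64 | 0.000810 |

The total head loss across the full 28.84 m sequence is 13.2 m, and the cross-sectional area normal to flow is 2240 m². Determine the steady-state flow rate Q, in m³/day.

Flow is perpendicular to layering, so the layers act in series and the equivalent K is the thickness-weighted harmonic mean.
Total thickness L = 8.90 + 12.3 + 7.64 = 28.84 m.
Σ(b_i/K_i) = 8.90/24.2 + 12.3/882 + 7.64/0.000810 = 9432 d.
K_eq = L / Σ(b_i/K_i) = 28.84 / 9432 = 0.003058 m/day.
Q = K_eq · A · (Δh/L) = 0.003058 × 2240 × (13.2/28.84) = 3.135 m³/day.

3.13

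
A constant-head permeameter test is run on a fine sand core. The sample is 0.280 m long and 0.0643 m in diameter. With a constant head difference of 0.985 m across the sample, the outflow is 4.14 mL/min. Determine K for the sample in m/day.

Cross-sectional area A = π·(d/2)² = π × (0.0643/2)² = 0.003247 m².
Convert discharge: 4.14 mL/min = 6.900e-08 m³/s.
Darcy's law rearranged: K = Q·L / (A·Δh) = 6.900e-08 × 0.280 / (0.003247 × 0.985) = 6.040e-06 m/s = 0.5219 m/day.

0.522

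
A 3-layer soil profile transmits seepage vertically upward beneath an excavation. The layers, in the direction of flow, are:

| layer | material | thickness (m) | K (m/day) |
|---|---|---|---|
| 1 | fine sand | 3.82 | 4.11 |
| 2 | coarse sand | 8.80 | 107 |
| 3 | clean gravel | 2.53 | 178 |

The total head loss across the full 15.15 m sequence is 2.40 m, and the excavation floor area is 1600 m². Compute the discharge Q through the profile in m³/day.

Flow is perpendicular to layering, so the layers act in series and the equivalent K is the thickness-weighted harmonic mean.
Total thickness L = 3.82 + 8.80 + 2.53 = 15.15 m.
Σ(b_i/K_i) = 3.82/4.11 + 8.80/107 + 2.53/178 = 1.026 d.
K_eq = L / Σ(b_i/K_i) = 15.15 / 1.026 = 14.77 m/day.
Q = K_eq · A · (Δh/L) = 14.77 × 1600 × (2.40/15.15) = 3743 m³/day.

3740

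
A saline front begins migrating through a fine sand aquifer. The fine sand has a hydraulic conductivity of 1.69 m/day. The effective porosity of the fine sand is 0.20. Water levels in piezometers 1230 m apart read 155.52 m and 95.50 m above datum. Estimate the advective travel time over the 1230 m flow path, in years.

Hydraulic gradient i = (155.52 − 95.50) / 1230 = 60.02 / 1230 = 0.04880.
Darcy flux q = K · i = 1.690 × 0.04880 = 0.08247 m/day.
Seepage velocity v = q / n_e = 0.08247 / 0.20 = 0.4123 m/day.
Travel time t = L / v = 1230 / 0.4123 = 2983 days = 8.167 years.

8.17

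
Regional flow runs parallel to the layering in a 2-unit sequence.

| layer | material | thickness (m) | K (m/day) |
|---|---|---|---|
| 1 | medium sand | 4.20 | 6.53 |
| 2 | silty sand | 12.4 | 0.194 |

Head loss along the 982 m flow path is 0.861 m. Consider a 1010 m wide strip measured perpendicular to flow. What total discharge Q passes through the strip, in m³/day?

Flow is parallel to layering, so each bed carries its own Darcy discharge and the transmissivities add.
Σ(K_i·b_i) = 6.53×4.20 + 0.194×12.4 = 29.83 m²/day.
Hydraulic gradient i = Δh / L = 0.861 / 982 = 0.0008768.
Q = Σ(K_i·b_i) · W · i = 29.83 × 1010 × 0.0008768 = 26.42 m³/day.

26.4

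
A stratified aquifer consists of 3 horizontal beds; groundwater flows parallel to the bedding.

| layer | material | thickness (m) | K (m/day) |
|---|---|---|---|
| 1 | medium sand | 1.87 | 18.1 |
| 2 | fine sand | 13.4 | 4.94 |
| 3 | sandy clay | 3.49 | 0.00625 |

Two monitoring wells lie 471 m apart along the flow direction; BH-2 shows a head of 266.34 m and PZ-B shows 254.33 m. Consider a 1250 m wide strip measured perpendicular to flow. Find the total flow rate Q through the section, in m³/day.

3190

Flow is parallel to layering, so each bed carries its own Darcy discharge and the transmissivities add.
Σ(K_i·b_i) = 18.1×1.87 + 4.94×13.4 + 0.00625×3.49 = 100.1 m²/day.
Hydraulic gradient i = (266.34 − 254.33) / 471 = 12.01 / 471 = 0.02550.
Q = Σ(K_i·b_i) · W · i = 100.1 × 1250 × 0.02550 = 3189 m³/day.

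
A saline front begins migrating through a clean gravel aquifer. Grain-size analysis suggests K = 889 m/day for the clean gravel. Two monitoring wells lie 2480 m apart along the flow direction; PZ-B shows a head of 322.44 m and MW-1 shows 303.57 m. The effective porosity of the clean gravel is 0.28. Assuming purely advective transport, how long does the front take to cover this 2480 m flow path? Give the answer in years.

Hydraulic gradient i = (322.44 − 303.57) / 2480 = 18.87 / 2480 = 0.007609.
Darcy flux q = K · i = 889.0 × 0.007609 = 6.764 m/day.
Seepage velocity v = q / n_e = 6.764 / 0.28 = 24.16 m/day.
Travel time t = L / v = 2480 / 24.16 = 102.7 days = 0.2811 years.

0.281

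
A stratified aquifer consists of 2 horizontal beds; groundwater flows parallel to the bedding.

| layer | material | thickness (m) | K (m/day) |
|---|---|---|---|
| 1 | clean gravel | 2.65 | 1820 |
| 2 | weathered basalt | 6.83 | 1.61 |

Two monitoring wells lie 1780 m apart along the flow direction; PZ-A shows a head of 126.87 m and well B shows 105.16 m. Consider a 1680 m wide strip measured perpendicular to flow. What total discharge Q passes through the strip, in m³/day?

99100

Flow is parallel to layering, so each bed carries its own Darcy discharge and the transmissivities add.
Σ(K_i·b_i) = 1820×2.65 + 1.61×6.83 = 4834 m²/day.
Hydraulic gradient i = (126.87 − 105.16) / 1780 = 21.71 / 1780 = 0.01220.
Q = Σ(K_i·b_i) · W · i = 4834 × 1680 × 0.01220 = 99050 m³/day.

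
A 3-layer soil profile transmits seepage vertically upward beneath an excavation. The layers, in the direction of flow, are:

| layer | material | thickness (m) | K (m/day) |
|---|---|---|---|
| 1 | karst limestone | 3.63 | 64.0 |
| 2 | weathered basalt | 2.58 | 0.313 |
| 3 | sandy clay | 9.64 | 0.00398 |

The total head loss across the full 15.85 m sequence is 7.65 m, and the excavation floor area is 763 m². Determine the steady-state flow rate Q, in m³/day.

Flow is perpendicular to layering, so the layers act in series and the equivalent K is the thickness-weighted harmonic mean.
Total thickness L = 3.63 + 2.58 + 9.64 = 15.85 m.
Σ(b_i/K_i) = 3.63/64.0 + 2.58/0.313 + 9.64/0.00398 = 2430 d.
K_eq = L / Σ(b_i/K_i) = 15.85 / 2430 = 0.006522 m/day.
Q = K_eq · A · (Δh/L) = 0.006522 × 763 × (7.65/15.85) = 2.402 m³/day.

2.40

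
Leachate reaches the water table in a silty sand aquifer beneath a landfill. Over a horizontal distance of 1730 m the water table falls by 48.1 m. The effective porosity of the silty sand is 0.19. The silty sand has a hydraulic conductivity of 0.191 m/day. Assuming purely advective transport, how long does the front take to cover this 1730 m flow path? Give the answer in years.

169

Hydraulic gradient i = Δh / L = 48.1 / 1730 = 0.02780.
Darcy flux q = K · i = 0.1910 × 0.02780 = 0.005310 m/day.
Seepage velocity v = q / n_e = 0.005310 / 0.19 = 0.02795 m/day.
Travel time t = L / v = 1730 / 0.02795 = 61897 days = 169.5 years.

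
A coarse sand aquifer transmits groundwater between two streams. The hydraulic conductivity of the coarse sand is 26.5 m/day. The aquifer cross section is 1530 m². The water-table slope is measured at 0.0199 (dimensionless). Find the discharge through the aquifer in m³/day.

807

Hydraulic gradient i = 0.0199.
Darcy's law: Q = K · A · i = 26.50 × 1530 × 0.01990 = 806.8 m³/day.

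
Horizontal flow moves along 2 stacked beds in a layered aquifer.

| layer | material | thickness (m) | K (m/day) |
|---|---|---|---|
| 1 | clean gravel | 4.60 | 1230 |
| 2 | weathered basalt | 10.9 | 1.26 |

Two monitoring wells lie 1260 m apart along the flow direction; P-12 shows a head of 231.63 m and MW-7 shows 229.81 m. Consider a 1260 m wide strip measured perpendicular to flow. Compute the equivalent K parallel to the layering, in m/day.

Flow is parallel to layering, so each bed carries its own Darcy discharge and the transmissivities add.
Σ(K_i·b_i) = 1230×4.60 + 1.26×10.9 = 5672 m²/day.
Total thickness b = 15.50 m, so K_eq = Σ(K_i·b_i)/b = 365.9 m/day.

366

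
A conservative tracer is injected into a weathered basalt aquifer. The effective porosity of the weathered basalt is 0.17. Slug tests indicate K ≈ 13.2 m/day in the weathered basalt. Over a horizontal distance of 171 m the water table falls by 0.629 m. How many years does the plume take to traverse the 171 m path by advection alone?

Hydraulic gradient i = Δh / L = 0.629 / 171 = 0.003678.
Darcy flux q = K · i = 13.20 × 0.003678 = 0.04855 m/day.
Seepage velocity v = q / n_e = 0.04855 / 0.17 = 0.2856 m/day.
Travel time t = L / v = 171 / 0.2856 = 598.7 days = 1.639 years.

1.64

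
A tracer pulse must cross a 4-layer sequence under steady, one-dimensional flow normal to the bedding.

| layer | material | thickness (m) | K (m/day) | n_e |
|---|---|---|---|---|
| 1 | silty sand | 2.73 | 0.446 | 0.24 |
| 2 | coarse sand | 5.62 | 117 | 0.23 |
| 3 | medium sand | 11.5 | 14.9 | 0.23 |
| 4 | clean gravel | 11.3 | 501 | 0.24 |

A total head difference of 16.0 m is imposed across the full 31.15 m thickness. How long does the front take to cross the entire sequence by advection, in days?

3.18

With flow normal to the layers, continuity requires the same specific discharge q through every layer.
Σ(b_i/K_i) = 2.73/0.446 + 5.62/117 + 11.5/14.9 + 11.3/501 = 6.963 d.
q = Δh / Σ(b_i/K_i) = 16.0 / 6.963 = 2.298 m/day.
In each layer the seepage velocity is v_i = q/n_i, so the layer transit time is t_i = b_i·n_i / q:
  layer 1 (silty sand): t_1 = 2.73 × 0.24 / 2.298 = 0.2852 d
  layer 2 (coarse sand): t_2 = 5.62 × 0.23 / 2.298 = 0.5626 d
  layer 3 (medium sand): t_3 = 11.5 × 0.23 / 2.298 = 1.151 d
  layer 4 (clean gravel): t_4 = 11.3 × 0.24 / 2.298 = 1.180 d
Total t = Σ t_i = 3.179 days.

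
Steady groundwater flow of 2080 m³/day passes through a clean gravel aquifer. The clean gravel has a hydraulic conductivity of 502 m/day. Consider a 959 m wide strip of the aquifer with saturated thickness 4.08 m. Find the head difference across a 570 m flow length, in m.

Cross-sectional area A = 959 × 4.08 = 3913 m².
From Q = K·A·i, i = Q / (K·A) = 2080 / (502.0 × 3913) = 0.001059.
Head loss Δh = i · L = 0.001059 × 570 = 0.6036 m.

0.604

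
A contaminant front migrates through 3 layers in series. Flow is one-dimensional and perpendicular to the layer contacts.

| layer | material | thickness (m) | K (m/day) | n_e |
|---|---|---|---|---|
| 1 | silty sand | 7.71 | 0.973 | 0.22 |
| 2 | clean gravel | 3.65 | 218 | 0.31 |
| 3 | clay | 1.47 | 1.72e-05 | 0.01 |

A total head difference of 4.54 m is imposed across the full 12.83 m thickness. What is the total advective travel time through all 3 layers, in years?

147

With flow normal to the layers, continuity requires the same specific discharge q through every layer.
Σ(b_i/K_i) = 7.71/0.973 + 3.65/218 + 1.47/1.72e-05 = 85473 d.
q = Δh / Σ(b_i/K_i) = 4.54 / 85473 = 5.312e-05 m/day.
In each layer the seepage velocity is v_i = q/n_i, so the layer transit time is t_i = b_i·n_i / q:
  layer 1 (silty sand): t_1 = 7.71 × 0.22 / 5.312e-05 = 31934 d
  layer 2 (clean gravel): t_2 = 3.65 × 0.31 / 5.312e-05 = 21302 d
  layer 3 (clay): t_3 = 1.47 × 0.01 / 5.312e-05 = 276.8 d
Total t = Σ t_i = 53513 days = 146.5 years.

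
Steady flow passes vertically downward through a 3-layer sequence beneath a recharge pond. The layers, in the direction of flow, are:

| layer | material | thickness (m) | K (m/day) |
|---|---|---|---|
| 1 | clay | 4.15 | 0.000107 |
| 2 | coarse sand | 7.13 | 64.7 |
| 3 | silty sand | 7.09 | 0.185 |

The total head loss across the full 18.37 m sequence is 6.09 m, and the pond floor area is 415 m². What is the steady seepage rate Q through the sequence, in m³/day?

0.0651

Flow is perpendicular to layering, so the layers act in series and the equivalent K is the thickness-weighted harmonic mean.
Total thickness L = 4.15 + 7.13 + 7.09 = 18.37 m.
Σ(b_i/K_i) = 4.15/0.000107 + 7.13/64.7 + 7.09/0.185 = 38823 d.
K_eq = L / Σ(b_i/K_i) = 18.37 / 38823 = 0.0004732 m/day.
Q = K_eq · A · (Δh/L) = 0.0004732 × 415 × (6.09/18.37) = 0.06510 m³/day.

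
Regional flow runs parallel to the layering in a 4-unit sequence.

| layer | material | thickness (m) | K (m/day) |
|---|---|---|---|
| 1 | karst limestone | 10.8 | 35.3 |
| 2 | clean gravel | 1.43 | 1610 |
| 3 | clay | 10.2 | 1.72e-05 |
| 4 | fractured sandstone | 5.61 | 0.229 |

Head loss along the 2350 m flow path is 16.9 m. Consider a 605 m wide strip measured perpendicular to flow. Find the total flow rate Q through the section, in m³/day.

11700

Flow is parallel to layering, so each bed carries its own Darcy discharge and the transmissivities add.
Σ(K_i·b_i) = 35.3×10.8 + 1610×1.43 + 1.72e-05×10.2 + 0.229×5.61 = 2685 m²/day.
Hydraulic gradient i = Δh / L = 16.9 / 2350 = 0.007191.
Q = Σ(K_i·b_i) · W · i = 2685 × 605 × 0.007191 = 11681 m³/day.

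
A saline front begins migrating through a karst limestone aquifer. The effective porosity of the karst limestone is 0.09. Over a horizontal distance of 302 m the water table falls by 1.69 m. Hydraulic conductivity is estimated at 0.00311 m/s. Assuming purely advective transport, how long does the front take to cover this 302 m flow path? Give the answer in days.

18.1

Convert K: 0.00311 m/s × 86400 = 268.7 m/day.
Hydraulic gradient i = Δh / L = 1.69 / 302 = 0.005596.
Darcy flux q = K · i = 268.7 × 0.005596 = 1.504 m/day.
Seepage velocity v = q / n_e = 1.504 / 0.09 = 16.71 m/day.
Travel time t = L / v = 302 / 16.71 = 18.08 days.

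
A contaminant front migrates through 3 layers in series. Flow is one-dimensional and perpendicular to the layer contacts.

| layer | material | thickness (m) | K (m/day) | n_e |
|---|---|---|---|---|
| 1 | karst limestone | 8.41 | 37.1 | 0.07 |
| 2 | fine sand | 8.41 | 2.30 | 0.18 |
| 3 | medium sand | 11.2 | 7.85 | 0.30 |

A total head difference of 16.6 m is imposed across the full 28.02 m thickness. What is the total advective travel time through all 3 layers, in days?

1.75

With flow normal to the layers, continuity requires the same specific discharge q through every layer.
Σ(b_i/K_i) = 8.41/37.1 + 8.41/2.30 + 11.2/7.85 = 5.310 d.
q = Δh / Σ(b_i/K_i) = 16.6 / 5.310 = 3.126 m/day.
In each layer the seepage velocity is v_i = q/n_i, so the layer transit time is t_i = b_i·n_i / q:
  layer 1 (karst limestone): t_1 = 8.41 × 0.07 / 3.126 = 0.1883 d
  layer 2 (fine sand): t_2 = 8.41 × 0.18 / 3.126 = 0.4842 d
  layer 3 (medium sand): t_3 = 11.2 × 0.30 / 3.126 = 1.075 d
Total t = Σ t_i = 1.747 days.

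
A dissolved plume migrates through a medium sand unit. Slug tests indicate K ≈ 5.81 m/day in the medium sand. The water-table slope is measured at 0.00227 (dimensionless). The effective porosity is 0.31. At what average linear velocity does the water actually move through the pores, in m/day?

0.0425

Hydraulic gradient i = 0.00227.
Darcy flux q = K · i = 5.810 × 0.002270 = 0.01319 m/day.
Seepage velocity v = q / n_e = 0.01319 / 0.31 = 0.04254 m/day.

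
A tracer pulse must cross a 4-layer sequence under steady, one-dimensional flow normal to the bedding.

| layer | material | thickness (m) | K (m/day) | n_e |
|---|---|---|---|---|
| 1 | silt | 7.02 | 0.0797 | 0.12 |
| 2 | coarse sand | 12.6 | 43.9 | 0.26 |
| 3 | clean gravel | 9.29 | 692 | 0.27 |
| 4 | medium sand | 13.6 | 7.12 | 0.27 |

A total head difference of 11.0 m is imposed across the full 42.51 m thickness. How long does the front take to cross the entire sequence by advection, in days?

84.5

With flow normal to the layers, continuity requires the same specific discharge q through every layer.
Σ(b_i/K_i) = 7.02/0.0797 + 12.6/43.9 + 9.29/692 + 13.6/7.12 = 90.29 d.
q = Δh / Σ(b_i/K_i) = 11.0 / 90.29 = 0.1218 m/day.
In each layer the seepage velocity is v_i = q/n_i, so the layer transit time is t_i = b_i·n_i / q:
  layer 1 (silt): t_1 = 7.02 × 0.12 / 0.1218 = 6.915 d
  layer 2 (coarse sand): t_2 = 12.6 × 0.26 / 0.1218 = 26.89 d
  layer 3 (clean gravel): t_3 = 9.29 × 0.27 / 0.1218 = 20.59 d
  layer 4 (medium sand): t_4 = 13.6 × 0.27 / 0.1218 = 30.14 d
Total t = Σ t_i = 84.53 days.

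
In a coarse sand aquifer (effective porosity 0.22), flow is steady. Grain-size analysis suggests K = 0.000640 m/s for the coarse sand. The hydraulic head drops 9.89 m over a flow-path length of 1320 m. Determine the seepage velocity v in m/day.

1.88

Convert K: 0.000640 m/s × 86400 = 55.30 m/day.
Hydraulic gradient i = Δh / L = 9.89 / 1320 = 0.007492.
Darcy flux q = K · i = 55.30 × 0.007492 = 0.4143 m/day.
Seepage velocity v = q / n_e = 0.4143 / 0.22 = 1.883 m/day.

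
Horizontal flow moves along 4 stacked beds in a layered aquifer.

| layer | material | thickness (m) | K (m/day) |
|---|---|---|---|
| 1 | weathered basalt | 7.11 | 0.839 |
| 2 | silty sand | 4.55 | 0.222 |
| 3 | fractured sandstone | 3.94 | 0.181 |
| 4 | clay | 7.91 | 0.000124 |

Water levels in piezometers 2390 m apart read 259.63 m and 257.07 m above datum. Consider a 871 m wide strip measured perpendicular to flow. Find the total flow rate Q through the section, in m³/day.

Flow is parallel to layering, so each bed carries its own Darcy discharge and the transmissivities add.
Σ(K_i·b_i) = 0.839×7.11 + 0.222×4.55 + 0.181×3.94 + 0.000124×7.91 = 7.690 m²/day.
Hydraulic gradient i = (259.63 − 257.07) / 2390 = 2.56 / 2390 = 0.001071.
Q = Σ(K_i·b_i) · W · i = 7.690 × 871 × 0.001071 = 7.174 m³/day.

7.17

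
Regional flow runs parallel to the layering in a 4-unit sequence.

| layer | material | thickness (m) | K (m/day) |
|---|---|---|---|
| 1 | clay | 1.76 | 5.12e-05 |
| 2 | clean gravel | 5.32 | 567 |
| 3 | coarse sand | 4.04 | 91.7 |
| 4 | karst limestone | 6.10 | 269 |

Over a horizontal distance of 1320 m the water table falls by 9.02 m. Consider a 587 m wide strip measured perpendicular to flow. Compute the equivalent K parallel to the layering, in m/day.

Flow is parallel to layering, so each bed carries its own Darcy discharge and the transmissivities add.
Σ(K_i·b_i) = 5.12e-05×1.76 + 567×5.32 + 91.7×4.04 + 269×6.10 = 5028 m²/day.
Total thickness b = 17.22 m, so K_eq = Σ(K_i·b_i)/b = 292.0 m/day.

292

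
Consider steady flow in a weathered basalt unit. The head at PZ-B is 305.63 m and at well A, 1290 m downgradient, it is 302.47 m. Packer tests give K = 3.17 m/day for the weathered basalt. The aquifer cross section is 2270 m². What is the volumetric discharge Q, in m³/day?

Hydraulic gradient i = (305.63 − 302.47) / 1290 = 3.16 / 1290 = 0.002450.
Darcy's law: Q = K · A · i = 3.170 × 2270 × 0.002450 = 17.63 m³/day.

17.6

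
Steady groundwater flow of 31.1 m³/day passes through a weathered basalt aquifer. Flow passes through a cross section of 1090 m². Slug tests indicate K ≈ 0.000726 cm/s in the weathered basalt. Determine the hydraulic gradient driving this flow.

Convert K: 0.000726 cm/s × 864 = 0.6273 m/day.
From Q = K·A·i, i = Q / (K·A) = 31.1 / (0.6273 × 1090) = 0.04549.

0.0455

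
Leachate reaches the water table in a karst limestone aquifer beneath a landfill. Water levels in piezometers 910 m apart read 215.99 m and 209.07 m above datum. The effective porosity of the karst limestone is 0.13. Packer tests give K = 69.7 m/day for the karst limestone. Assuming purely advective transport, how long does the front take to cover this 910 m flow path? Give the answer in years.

Hydraulic gradient i = (215.99 − 209.07) / 910 = 6.92 / 910 = 0.007604.
Darcy flux q = K · i = 69.70 × 0.007604 = 0.5300 m/day.
Seepage velocity v = q / n_e = 0.5300 / 0.13 = 4.077 m/day.
Travel time t = L / v = 910 / 4.077 = 223.2 days = 0.6111 years.

0.611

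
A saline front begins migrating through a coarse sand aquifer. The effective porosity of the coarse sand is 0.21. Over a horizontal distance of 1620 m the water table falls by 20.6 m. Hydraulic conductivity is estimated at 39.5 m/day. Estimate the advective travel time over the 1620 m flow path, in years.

1.85

Hydraulic gradient i = Δh / L = 20.6 / 1620 = 0.01272.
Darcy flux q = K · i = 39.50 × 0.01272 = 0.5023 m/day.
Seepage velocity v = q / n_e = 0.5023 / 0.21 = 2.392 m/day.
Travel time t = L / v = 1620 / 2.392 = 677.3 days = 1.854 years.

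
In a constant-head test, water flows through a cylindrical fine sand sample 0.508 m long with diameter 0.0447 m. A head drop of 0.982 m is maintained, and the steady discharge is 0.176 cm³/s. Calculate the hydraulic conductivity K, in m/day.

Cross-sectional area A = π·(d/2)² = π × (0.0447/2)² = 0.001569 m².
Convert discharge: 0.176 cm³/s = 1.760e-07 m³/s.
Darcy's law rearranged: K = Q·L / (A·Δh) = 1.760e-07 × 0.508 / (0.001569 × 0.982) = 5.802e-05 m/s = 5.013 m/day.

5.01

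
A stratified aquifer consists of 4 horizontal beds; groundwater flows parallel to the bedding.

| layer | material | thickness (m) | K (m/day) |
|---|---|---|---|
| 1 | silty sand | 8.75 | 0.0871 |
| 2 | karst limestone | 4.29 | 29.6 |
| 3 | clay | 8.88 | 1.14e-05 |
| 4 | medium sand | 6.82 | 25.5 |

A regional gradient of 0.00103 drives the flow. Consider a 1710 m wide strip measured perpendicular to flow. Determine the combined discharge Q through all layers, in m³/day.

Flow is parallel to layering, so each bed carries its own Darcy discharge and the transmissivities add.
Σ(K_i·b_i) = 0.0871×8.75 + 29.6×4.29 + 1.14e-05×8.88 + 25.5×6.82 = 301.7 m²/day.
Hydraulic gradient i = 0.00103.
Q = Σ(K_i·b_i) · W · i = 301.7 × 1710 × 0.001030 = 531.3 m³/day.

531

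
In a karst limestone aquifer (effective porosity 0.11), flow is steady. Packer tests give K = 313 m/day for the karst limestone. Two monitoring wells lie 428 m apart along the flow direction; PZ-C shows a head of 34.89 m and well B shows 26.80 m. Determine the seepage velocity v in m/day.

53.8

Hydraulic gradient i = (34.89 − 26.80) / 428 = 8.09 / 428 = 0.01890.
Darcy flux q = K · i = 313.0 × 0.01890 = 5.916 m/day.
Seepage velocity v = q / n_e = 5.916 / 0.11 = 53.78 m/day.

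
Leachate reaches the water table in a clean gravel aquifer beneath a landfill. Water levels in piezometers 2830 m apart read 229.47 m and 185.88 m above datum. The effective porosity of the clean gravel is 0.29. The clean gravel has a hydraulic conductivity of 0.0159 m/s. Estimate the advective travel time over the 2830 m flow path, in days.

38.8

Convert K: 0.0159 m/s × 86400 = 1374 m/day.
Hydraulic gradient i = (229.47 − 185.88) / 2830 = 43.59 / 2830 = 0.01540.
Darcy flux q = K · i = 1374 × 0.01540 = 21.16 m/day.
Seepage velocity v = q / n_e = 21.16 / 0.29 = 72.96 m/day.
Travel time t = L / v = 2830 / 72.96 = 38.79 days.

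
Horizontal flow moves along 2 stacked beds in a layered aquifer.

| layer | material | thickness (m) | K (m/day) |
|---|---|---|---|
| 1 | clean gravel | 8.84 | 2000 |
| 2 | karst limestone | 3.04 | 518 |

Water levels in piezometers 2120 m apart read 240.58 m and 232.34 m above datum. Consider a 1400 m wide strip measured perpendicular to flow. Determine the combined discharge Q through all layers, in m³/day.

105000

Flow is parallel to layering, so each bed carries its own Darcy discharge and the transmissivities add.
Σ(K_i·b_i) = 2000×8.84 + 518×3.04 = 19255 m²/day.
Hydraulic gradient i = (240.58 − 232.34) / 2120 = 8.24 / 2120 = 0.003887.
Q = Σ(K_i·b_i) · W · i = 19255 × 1400 × 0.003887 = 1.048e+05 m³/day.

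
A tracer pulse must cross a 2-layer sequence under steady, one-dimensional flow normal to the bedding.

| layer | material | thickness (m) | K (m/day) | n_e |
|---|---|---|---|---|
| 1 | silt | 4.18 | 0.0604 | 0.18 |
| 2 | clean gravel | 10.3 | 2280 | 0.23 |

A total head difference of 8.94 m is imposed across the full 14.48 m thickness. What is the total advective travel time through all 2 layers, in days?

With flow normal to the layers, continuity requires the same specific discharge q through every layer.
Σ(b_i/K_i) = 4.18/0.0604 + 10.3/2280 = 69.21 d.
q = Δh / Σ(b_i/K_i) = 8.94 / 69.21 = 0.1292 m/day.
In each layer the seepage velocity is v_i = q/n_i, so the layer transit time is t_i = b_i·n_i / q:
  layer 1 (silt): t_1 = 4.18 × 0.18 / 0.1292 = 5.825 d
  layer 2 (clean gravel): t_2 = 10.3 × 0.23 / 0.1292 = 18.34 d
Total t = Σ t_i = 24.16 days.

24.2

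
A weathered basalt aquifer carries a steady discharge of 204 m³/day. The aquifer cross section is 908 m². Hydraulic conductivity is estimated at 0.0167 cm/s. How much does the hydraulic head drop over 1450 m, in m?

22.6

Convert K: 0.0167 cm/s × 864 = 14.43 m/day.
From Q = K·A·i, i = Q / (K·A) = 204 / (14.43 × 908.0) = 0.01557.
Head loss Δh = i · L = 0.01557 × 1450 = 22.58 m.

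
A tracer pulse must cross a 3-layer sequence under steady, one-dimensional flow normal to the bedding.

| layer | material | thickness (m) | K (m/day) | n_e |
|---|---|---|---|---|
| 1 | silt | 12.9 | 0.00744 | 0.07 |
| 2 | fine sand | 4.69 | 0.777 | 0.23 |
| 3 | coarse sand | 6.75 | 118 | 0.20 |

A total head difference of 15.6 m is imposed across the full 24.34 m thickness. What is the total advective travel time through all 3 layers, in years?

1.02

With flow normal to the layers, continuity requires the same specific discharge q through every layer.
Σ(b_i/K_i) = 12.9/0.00744 + 4.69/0.777 + 6.75/118 = 1740 d.
q = Δh / Σ(b_i/K_i) = 15.6 / 1740 = 0.008966 m/day.
In each layer the seepage velocity is v_i = q/n_i, so the layer transit time is t_i = b_i·n_i / q:
  layer 1 (silt): t_1 = 12.9 × 0.07 / 0.008966 = 100.7 d
  layer 2 (fine sand): t_2 = 4.69 × 0.23 / 0.008966 = 120.3 d
  layer 3 (coarse sand): t_3 = 6.75 × 0.20 / 0.008966 = 150.6 d
Total t = Σ t_i = 371.6 days = 1.017 years.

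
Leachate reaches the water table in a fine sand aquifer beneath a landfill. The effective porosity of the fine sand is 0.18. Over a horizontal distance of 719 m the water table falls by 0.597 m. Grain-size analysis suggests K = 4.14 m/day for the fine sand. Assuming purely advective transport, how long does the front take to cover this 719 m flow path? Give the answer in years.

Hydraulic gradient i = Δh / L = 0.597 / 719 = 0.0008303.
Darcy flux q = K · i = 4.140 × 0.0008303 = 0.003438 m/day.
Seepage velocity v = q / n_e = 0.003438 / 0.18 = 0.01910 m/day.
Travel time t = L / v = 719 / 0.01910 = 37649 days = 103.1 years.

103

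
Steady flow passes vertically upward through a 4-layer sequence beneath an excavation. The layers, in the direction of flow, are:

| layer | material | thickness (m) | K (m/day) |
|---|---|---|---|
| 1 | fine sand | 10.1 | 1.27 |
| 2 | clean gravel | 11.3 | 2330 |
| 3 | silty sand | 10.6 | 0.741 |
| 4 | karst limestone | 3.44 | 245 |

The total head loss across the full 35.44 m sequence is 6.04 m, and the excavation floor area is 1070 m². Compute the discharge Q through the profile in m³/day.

290

Flow is perpendicular to layering, so the layers act in series and the equivalent K is the thickness-weighted harmonic mean.
Total thickness L = 10.1 + 11.3 + 10.6 + 3.44 = 35.44 m.
Σ(b_i/K_i) = 10.1/1.27 + 11.3/2330 + 10.6/0.741 + 3.44/245 = 22.28 d.
K_eq = L / Σ(b_i/K_i) = 35.44 / 22.28 = 1.591 m/day.
Q = K_eq · A · (Δh/L) = 1.591 × 1070 × (6.04/35.44) = 290.1 m³/day.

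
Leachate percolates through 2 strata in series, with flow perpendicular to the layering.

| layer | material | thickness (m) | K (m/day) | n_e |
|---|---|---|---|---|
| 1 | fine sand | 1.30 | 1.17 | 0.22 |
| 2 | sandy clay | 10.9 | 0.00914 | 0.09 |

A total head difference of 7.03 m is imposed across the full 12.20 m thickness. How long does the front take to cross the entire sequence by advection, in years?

With flow normal to the layers, continuity requires the same specific discharge q through every layer.
Σ(b_i/K_i) = 1.30/1.17 + 10.9/0.00914 = 1194 d.
q = Δh / Σ(b_i/K_i) = 7.03 / 1194 = 0.005889 m/day.
In each layer the seepage velocity is v_i = q/n_i, so the layer transit time is t_i = b_i·n_i / q:
  layer 1 (fine sand): t_1 = 1.30 × 0.22 / 0.005889 = 48.56 d
  layer 2 (sandy clay): t_2 = 10.9 × 0.09 / 0.005889 = 166.6 d
Total t = Σ t_i = 215.1 days = 0.5890 years.

0.589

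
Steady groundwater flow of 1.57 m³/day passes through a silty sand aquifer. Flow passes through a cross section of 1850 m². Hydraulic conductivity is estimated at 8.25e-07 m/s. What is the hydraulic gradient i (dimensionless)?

0.0119

Convert K: 8.25e-07 m/s × 86400 = 0.07128 m/day.
From Q = K·A·i, i = Q / (K·A) = 1.57 / (0.07128 × 1850) = 0.01191.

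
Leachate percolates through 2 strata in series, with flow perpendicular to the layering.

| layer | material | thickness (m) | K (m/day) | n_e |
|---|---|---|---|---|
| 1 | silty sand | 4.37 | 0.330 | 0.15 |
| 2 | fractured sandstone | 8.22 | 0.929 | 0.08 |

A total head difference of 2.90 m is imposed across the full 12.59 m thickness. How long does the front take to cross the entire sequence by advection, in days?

With flow normal to the layers, continuity requires the same specific discharge q through every layer.
Σ(b_i/K_i) = 4.37/0.330 + 8.22/0.929 = 22.09 d.
q = Δh / Σ(b_i/K_i) = 2.90 / 22.09 = 0.1313 m/day.
In each layer the seepage velocity is v_i = q/n_i, so the layer transit time is t_i = b_i·n_i / q:
  layer 1 (silty sand): t_1 = 4.37 × 0.15 / 0.1313 = 4.993 d
  layer 2 (fractured sandstone): t_2 = 8.22 × 0.08 / 0.1313 = 5.009 d
Total t = Σ t_i = 10.00 days.

10.0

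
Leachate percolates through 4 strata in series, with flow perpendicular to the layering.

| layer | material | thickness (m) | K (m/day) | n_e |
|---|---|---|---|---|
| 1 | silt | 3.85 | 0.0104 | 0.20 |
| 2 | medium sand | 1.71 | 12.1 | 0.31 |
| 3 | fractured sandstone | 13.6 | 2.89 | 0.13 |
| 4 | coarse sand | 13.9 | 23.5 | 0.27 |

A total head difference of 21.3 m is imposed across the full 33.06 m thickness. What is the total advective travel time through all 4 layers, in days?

With flow normal to the layers, continuity requires the same specific discharge q through every layer.
Σ(b_i/K_i) = 3.85/0.0104 + 1.71/12.1 + 13.6/2.89 + 13.9/23.5 = 375.6 d.
q = Δh / Σ(b_i/K_i) = 21.3 / 375.6 = 0.05670 m/day.
In each layer the seepage velocity is v_i = q/n_i, so the layer transit time is t_i = b_i·n_i / q:
  layer 1 (silt): t_1 = 3.85 × 0.20 / 0.05670 = 13.58 d
  layer 2 (medium sand): t_2 = 1.71 × 0.31 / 0.05670 = 9.348 d
  layer 3 (fractured sandstone): t_3 = 13.6 × 0.13 / 0.05670 = 31.18 d
  layer 4 (coarse sand): t_4 = 13.9 × 0.27 / 0.05670 = 66.19 d
Total t = Σ t_i = 120.3 days.

120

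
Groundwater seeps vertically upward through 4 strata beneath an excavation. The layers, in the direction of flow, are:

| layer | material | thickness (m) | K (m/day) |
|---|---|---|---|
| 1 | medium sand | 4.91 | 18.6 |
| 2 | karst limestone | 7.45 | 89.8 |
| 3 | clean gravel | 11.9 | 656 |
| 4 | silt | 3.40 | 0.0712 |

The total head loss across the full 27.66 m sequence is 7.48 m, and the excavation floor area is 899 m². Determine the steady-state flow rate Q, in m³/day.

Flow is perpendicular to layering, so the layers act in series and the equivalent K is the thickness-weighted harmonic mean.
Total thickness L = 4.91 + 7.45 + 11.9 + 3.40 = 27.66 m.
Σ(b_i/K_i) = 4.91/18.6 + 7.45/89.8 + 11.9/656 + 3.40/0.0712 = 48.12 d.
K_eq = L / Σ(b_i/K_i) = 27.66 / 48.12 = 0.5748 m/day.
Q = K_eq · A · (Δh/L) = 0.5748 × 899 × (7.48/27.66) = 139.8 m³/day.

140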